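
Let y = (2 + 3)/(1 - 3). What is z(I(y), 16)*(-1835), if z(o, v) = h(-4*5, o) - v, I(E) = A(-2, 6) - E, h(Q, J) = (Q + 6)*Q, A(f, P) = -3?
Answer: -484440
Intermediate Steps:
y = -5/2 (y = 5/(-2) = 5*(-½) = -5/2 ≈ -2.5000)
h(Q, J) = Q*(6 + Q) (h(Q, J) = (6 + Q)*Q = Q*(6 + Q))
I(E) = -3 - E
z(o, v) = 280 - v (z(o, v) = (-4*5)*(6 - 4*5) - v = -20*(6 - 20) - v = -20*(-14) - v = 280 - v)
z(I(y), 16)*(-1835) = (280 - 1*16)*(-1835) = (280 - 16)*(-1835) = 264*(-1835) = -484440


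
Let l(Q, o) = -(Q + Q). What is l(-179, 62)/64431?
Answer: 358/64431 ≈ 0.0055563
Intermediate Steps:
l(Q, o) = -2*Q
l(-179, 62)/64431 = -2*(-179)/64431 = 358*(1/64431) = 358/64431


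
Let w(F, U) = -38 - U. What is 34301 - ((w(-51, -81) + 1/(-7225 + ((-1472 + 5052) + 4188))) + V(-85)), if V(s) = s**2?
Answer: 14678918/543 ≈ 27033.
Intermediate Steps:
34301 - ((w(-51, -81) + 1/(-7225 + ((-1472 + 5052) + 4188))) + V(-85)) = 34301 - (((-38 - 1*(-81)) + 1/(-7225 + ((-1472 + 5052) + 4188))) + (-85)**2) = 34301 - (((-38 + 81) + 1/(-7225 + (3580 + 4188))) + 7225) = 34301 - ((43 + 1/(-7225 + 7768)) + 7225) = 34301 - ((43 + 1/543) + 7225) = 34301 - (23350/543 + 7225) = 34301 - 1*3946525/543 = 34301 - 3946525/543 = 14678918/543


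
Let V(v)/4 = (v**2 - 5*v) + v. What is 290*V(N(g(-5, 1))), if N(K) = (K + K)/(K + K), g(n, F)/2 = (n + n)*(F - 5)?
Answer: -3480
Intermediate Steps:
g(n, F) = 4*n*(-5 + F) (g(n, F) = 2*((n + n)*(F - 5)) = 2*((2*n)*(-5 + F)) = 2*(2*n*(-5 + F)) = 4*n*(-5 + F))
N(K) = 1 (N(K) = (2*K)/((2*K)) = (2*K)*(1/(2*K)) = 1)
V(v) = -16*v + 4*v**2 (V(v) = 4*((v**2 - 5*v) + v) = 4*(v**2 - 4*v) = -16*v + 4*v**2)
290*V(N(g(-5, 1))) = 290*(4*1*(-4 + 1)) = 290*(4*1*(-3)) = 290*(-12) = -3480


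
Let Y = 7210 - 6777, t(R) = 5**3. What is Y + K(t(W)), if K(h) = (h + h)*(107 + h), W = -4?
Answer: 58433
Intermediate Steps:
t(R) = 125
Y = 433
K(h) = 2*h*(107 + h) (K(h) = (2*h)*(107 + h) = 2*h*(107 + h))
Y + K(t(W)) = 433 + 2*125*(107 + 125) = 433 + 2*125*232 = 433 + 58000 = 58433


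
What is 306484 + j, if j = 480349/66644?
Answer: 20425800045/66644 ≈ 3.0649e+5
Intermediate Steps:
j = 480349/66644 (j = 480349*(1/66644) = 480349/66644 ≈ 7.2077)
306484 + j = 306484 + 480349/66644 = 20425800045/66644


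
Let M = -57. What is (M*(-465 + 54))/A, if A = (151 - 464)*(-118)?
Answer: 23427/36934 ≈ 0.63429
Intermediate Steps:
A = 36934 (A = -313*(-118) = 36934)
(M*(-465 + 54))/A = -57*(-465 + 54)/36934 = -57*(-411)*(1/36934) = 23427*(1/36934) = 23427/36934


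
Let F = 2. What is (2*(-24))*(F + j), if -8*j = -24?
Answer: -240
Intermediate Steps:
j = 3 (j = -⅛*(-24) = 3)
(2*(-24))*(F + j) = (2*(-24))*(2 + 3) = -48*5 = -240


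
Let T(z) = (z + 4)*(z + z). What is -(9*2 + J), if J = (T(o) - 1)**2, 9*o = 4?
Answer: -175219/6561 ≈ -26.706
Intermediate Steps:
o = 4/9 (o = (1/9)*4 = 4/9 ≈ 0.44444)
T(z) = 2*z*(4 + z) (T(z) = (4 + z)*(2*z) = 2*z*(4 + z))
J = 57121/6561 (J = (2*(4/9)*(4 + 4/9) - 1)**2 = (2*(4/9)*(40/9) - 1)**2 = (320/81 - 1)**2 = (239/81)**2 = 57121/6561 ≈ 8.7061)
-(9*2 + J) = -(9*2 + 57121/6561) = -(18 + 57121/6561) = -1*175219/6561 = -175219/6561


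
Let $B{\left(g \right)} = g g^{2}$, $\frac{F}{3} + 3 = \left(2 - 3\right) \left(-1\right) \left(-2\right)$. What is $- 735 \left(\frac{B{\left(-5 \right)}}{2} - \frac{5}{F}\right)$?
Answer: $\frac{91385}{2} \approx 45693.0$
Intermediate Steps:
$F = -15$ ($F = -9 + 3 \left(2 - 3\right) \left(-1\right) \left(-2\right) = -9 + 3 \left(-1\right) \left(-1\right) \left(-2\right) = -9 + 3 \cdot 1 \left(-2\right) = -9 + 3 \left(-2\right) = -9 - 6 = -15$)
$B{\left(g \right)} = g^{3}$
$- 735 \left(\frac{B{\left(-5 \right)}}{2} - \frac{5}{F}\right) = - 735 \left(\frac{\left(-5\right)^{3}}{2} - \frac{5}{-15}\right) = - 735 \left(\left(-125\right) \frac{1}{2} - - \frac{1}{3}\right) = - 735 \left(- \frac{125}{2} + \frac{1}{3}\right) = \left(-735\right) \left(- \frac{373}{6}\right) = \frac{91385}{2}$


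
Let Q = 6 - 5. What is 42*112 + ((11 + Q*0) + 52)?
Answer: 4767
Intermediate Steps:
Q = 1
42*112 + ((11 + Q*0) + 52) = 42*112 + ((11 + 1*0) + 52) = 4704 + ((11 + 0) + 52) = 4704 + (11 + 52) = 4704 + 63 = 4767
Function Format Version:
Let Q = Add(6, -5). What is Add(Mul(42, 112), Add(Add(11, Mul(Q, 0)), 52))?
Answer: 4767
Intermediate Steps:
Q = 1
Add(Mul(42, 112), Add(Add(11, Mul(Q, 0)), 52)) = Add(Mul(42, 112), Add(Add(11, Mul(1, 0)), 52)) = Add(4704, Add(Add(11, 0), 52)) = Add(4704, Add(11, 52)) = Add(4704, 63) = 4767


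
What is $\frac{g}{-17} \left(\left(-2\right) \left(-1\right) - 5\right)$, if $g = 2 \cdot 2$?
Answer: $\frac{12}{17} \approx 0.70588$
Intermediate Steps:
$g = 4$
$\frac{g}{-17} \left(\left(-2\right) \left(-1\right) - 5\right) = \frac{1}{-17} \cdot 4 \left(\left(-2\right) \left(-1\right) - 5\right) = \left(- \frac{1}{17}\right) 4 \left(2 - 5\right) = \left(- \frac{4}{17}\right) \left(-3\right) = \frac{12}{17}$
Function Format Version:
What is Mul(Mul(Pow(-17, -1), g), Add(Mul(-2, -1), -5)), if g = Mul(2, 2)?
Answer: Rational(12, 17) ≈ 0.70588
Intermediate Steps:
g = 4
Mul(Mul(Pow(-17, -1), g), Add(Mul(-2, -1), -5)) = Mul(Mul(Pow(-17, -1), 4), Add(Mul(-2, -1), -5)) = Mul(Mul(Rational(-1, 17), 4), Add(2, -5)) = Mul(Rational(-4, 17), -3) = Rational(12, 17)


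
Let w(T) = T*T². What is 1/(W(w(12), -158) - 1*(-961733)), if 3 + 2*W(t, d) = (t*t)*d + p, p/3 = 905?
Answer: -1/234929647 ≈ -4.2566e-9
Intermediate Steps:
w(T) = T³
p = 2715 (p = 3*905 = 2715)
W(t, d) = 1356 + d*t²/2 (W(t, d) = -3/2 + ((t*t)*d + 2715)/2 = -3/2 + (t²*d + 2715)/2 = -3/2 + (d*t² + 2715)/2 = -3/2 + (2715 + d*t²)/2 = -3/2 + (2715/2 + d*t²/2) = 1356 + d*t²/2)
1/(W(w(12), -158) - 1*(-961733)) = 1/((1356 + (½)*(-158)*(12³)²) - 1*(-961733)) = 1/((1356 + (½)*(-158)*1728²) + 961733) = 1/((1356 + (½)*(-158)*2985984) + 961733) = 1/((1356 - 235892736) + 961733) = 1/(-235891380 + 961733) = 1/(-234929647) = -1/234929647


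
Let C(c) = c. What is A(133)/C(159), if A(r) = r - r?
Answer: 0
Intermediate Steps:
A(r) = 0
A(133)/C(159) = 0/159 = 0*(1/159) = 0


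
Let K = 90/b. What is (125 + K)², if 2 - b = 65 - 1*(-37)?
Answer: 1540081/100 ≈ 15401.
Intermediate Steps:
b = -100 (b = 2 - (65 - 1*(-37)) = 2 - (65 + 37) = 2 - 1*102 = 2 - 102 = -100)
K = -9/10 (K = 90/(-100) = 90*(-1/100) = -9/10 ≈ -0.90000)
(125 + K)² = (125 - 9/10)² = (1241/10)² = 1540081/100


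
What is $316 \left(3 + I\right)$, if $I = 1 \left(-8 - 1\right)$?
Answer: $-1896$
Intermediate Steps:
$I = -9$ ($I = 1 \left(-9\right) = -9$)
$316 \left(3 + I\right) = 316 \left(3 - 9\right) = 316 \left(-6\right) = -1896$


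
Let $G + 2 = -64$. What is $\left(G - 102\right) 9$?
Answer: $-1512$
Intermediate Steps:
$G = -66$ ($G = -2 - 64 = -66$)
$\left(G - 102\right) 9 = \left(-66 - 102\right) 9 = \left(-168\right) 9 = -1512$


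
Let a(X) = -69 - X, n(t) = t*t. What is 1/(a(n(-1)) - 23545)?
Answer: -1/23615 ≈ -4.2346e-5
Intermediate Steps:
n(t) = t²
1/(a(n(-1)) - 23545) = 1/((-69 - 1*(-1)²) - 23545) = 1/((-69 - 1*1) - 23545) = 1/((-69 - 1) - 23545) = 1/(-70 - 23545) = 1/(-23615) = -1/23615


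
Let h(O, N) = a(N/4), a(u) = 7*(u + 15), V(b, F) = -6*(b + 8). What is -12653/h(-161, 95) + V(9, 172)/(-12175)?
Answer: -123218086/2641975 ≈ -46.639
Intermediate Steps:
V(b, F) = -48 - 6*b (V(b, F) = -6*(8 + b) = -48 - 6*b)
a(u) = 105 + 7*u (a(u) = 7*(15 + u) = 105 + 7*u)
h(O, N) = 105 + 7*N/4 (h(O, N) = 105 + 7*(N/4) = 105 + 7*N/4)
-12653/h(-161, 95) + V(9, 172)/(-12175) = -12653/(105 + (7/4)*95) + (-48 - 6*9)/(-12175) = -12653/(105 + 665/4) + (-48 - 54)*(-1/12175) = -12653/1085/4 - 102*(-1/12175) = -12653*4/1085 + 102/12175 = -50612/1085 + 102/12175 = -123218086/2641975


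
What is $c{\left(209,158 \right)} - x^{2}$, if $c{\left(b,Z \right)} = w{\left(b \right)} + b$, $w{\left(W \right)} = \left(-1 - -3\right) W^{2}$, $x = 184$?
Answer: $53715$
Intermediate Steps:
$w{\left(W \right)} = 2 W^{2}$ ($w{\left(W \right)} = \left(-1 + 3\right) W^{2} = 2 W^{2}$)
$c{\left(b,Z \right)} = b + 2 b^{2}$ ($c{\left(b,Z \right)} = 2 b^{2} + b = b + 2 b^{2}$)
$c{\left(209,158 \right)} - x^{2} = 209 \left(1 + 2 \cdot 209\right) - 184^{2} = 209 \left(1 + 418\right) - 33856 = 209 \cdot 419 - 33856 = 87571 - 33856 = 53715$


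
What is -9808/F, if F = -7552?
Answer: 613/472 ≈ 1.2987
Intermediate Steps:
-9808/F = -9808/(-7552) = -9808*(-1/7552) = 613/472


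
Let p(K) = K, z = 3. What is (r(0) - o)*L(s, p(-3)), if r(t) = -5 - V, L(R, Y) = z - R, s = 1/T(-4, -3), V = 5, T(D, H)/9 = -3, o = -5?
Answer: -410/27 ≈ -15.185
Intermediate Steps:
T(D, H) = -27 (T(D, H) = 9*(-3) = -27)
s = -1/27 (s = 1/(-27) = -1/27 ≈ -0.037037)
L(R, Y) = 3 - R
r(t) = -10 (r(t) = -5 - 1*5 = -5 - 5 = -10)
(r(0) - o)*L(s, p(-3)) = (-10 - 1*(-5))*(3 - 1*(-1/27)) = (-10 + 5)*(3 + 1/27) = -5*82/27 = -410/27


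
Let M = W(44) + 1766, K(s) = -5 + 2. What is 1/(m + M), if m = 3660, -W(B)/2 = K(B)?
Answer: 1/5432 ≈ 0.00018409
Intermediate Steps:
K(s) = -3
W(B) = 6 (W(B) = -2*(-3) = 6)
M = 1772 (M = 6 + 1766 = 1772)
1/(m + M) = 1/(3660 + 1772) = 1/5432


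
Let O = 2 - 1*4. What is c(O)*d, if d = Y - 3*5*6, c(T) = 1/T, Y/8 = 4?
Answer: 29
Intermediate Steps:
Y = 32 (Y = 8*4 = 32)
O = -2 (O = 2 - 4 = -2)
d = -58 (d = 32 - 3*5*6 = 32 - 15*6 = 32 - 90 = -58)
c(O)*d = -58/(-2) = -½*(-58) = 29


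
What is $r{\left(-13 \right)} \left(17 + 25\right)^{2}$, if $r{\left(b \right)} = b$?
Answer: $-22932$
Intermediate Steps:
$r{\left(-13 \right)} \left(17 + 25\right)^{2} = - 13 \left(17 + 25\right)^{2} = - 13 \cdot 42^{2} = \left(-13\right) 1764 = -22932$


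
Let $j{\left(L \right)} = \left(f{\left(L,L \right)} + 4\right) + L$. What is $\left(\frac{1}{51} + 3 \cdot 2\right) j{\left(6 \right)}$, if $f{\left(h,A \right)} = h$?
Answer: $\frac{4912}{51} \approx 96.314$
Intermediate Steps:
$j{\left(L \right)} = 4 + 2 L$ ($j{\left(L \right)} = \left(L + 4\right) + L = \left(4 + L\right) + L = 4 + 2 L$)
$\left(\frac{1}{51} + 3 \cdot 2\right) j{\left(6 \right)} = \left(\frac{1}{51} + 3 \cdot 2\right) \left(4 + 2 \cdot 6\right) = \left(\frac{1}{51} + 6\right) \left(4 + 12\right) = \frac{307}{51} \cdot 16 = \frac{4912}{51}$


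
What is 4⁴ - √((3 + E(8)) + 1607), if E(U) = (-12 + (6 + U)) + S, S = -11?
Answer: 256 - √1601 ≈ 215.99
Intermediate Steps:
E(U) = -17 + U (E(U) = (-12 + (6 + U)) - 11 = (-6 + U) - 11 = -17 + U)
4⁴ - √((3 + E(8)) + 1607) = 4⁴ - √((3 + (-17 + 8)) + 1607) = 256 - √((3 - 9) + 1607) = 256 - √(-6 + 1607) = 256 - √1601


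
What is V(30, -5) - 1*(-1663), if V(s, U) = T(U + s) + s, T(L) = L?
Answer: 1718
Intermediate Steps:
V(s, U) = U + 2*s (V(s, U) = (U + s) + s = U + 2*s)
V(30, -5) - 1*(-1663) = (-5 + 2*30) - 1*(-1663) = (-5 + 60) + 1663 = 55 + 1663 = 1718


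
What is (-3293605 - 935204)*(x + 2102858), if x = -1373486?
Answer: -3084374877948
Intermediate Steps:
(-3293605 - 935204)*(x + 2102858) = (-3293605 - 935204)*(-1373486 + 2102858) = -4228809*729372 = -3084374877948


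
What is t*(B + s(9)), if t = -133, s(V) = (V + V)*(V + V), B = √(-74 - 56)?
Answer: -43092 - 133*I*√130 ≈ -43092.0 - 1516.4*I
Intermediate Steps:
B = I*√130 (B = √(-130) = I*√130 ≈ 11.402*I)
s(V) = 4*V² (s(V) = (2*V)*(2*V) = 4*V²)
t*(B + s(9)) = -133*(I*√130 + 4*9²) = -133*(I*√130 + 4*81) = -133*(I*√130 + 324) = -133*(324 + I*√130) = -43092 - 133*I*√130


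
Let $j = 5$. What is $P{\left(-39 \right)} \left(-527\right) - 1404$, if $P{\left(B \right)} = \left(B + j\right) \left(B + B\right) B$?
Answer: $54505152$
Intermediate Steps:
$P{\left(B \right)} = 2 B^{2} \left(5 + B\right)$ ($P{\left(B \right)} = \left(B + 5\right) \left(B + B\right) B = \left(5 + B\right) 2 B B = 2 B \left(5 + B\right) B = 2 B^{2} \left(5 + B\right)$)
$P{\left(-39 \right)} \left(-527\right) - 1404 = 2 \left(-39\right)^{2} \left(5 - 39\right) \left(-527\right) - 1404 = 2 \cdot 1521 \left(-34\right) \left(-527\right) - 1404 = \left(-103428\right) \left(-527\right) - 1404 = 54506556 - 1404 = 54505152$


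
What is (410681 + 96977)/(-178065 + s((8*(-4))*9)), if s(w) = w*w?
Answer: -507658/95121 ≈ -5.3370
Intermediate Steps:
s(w) = w²
(410681 + 96977)/(-178065 + s((8*(-4))*9)) = (410681 + 96977)/(-178065 + ((8*(-4))*9)²) = 507658/(-178065 + (-32*9)²) = 507658/(-178065 + (-288)²) = 507658/(-178065 + 82944) = 507658/(-95121) = 507658*(-1/95121) = -507658/95121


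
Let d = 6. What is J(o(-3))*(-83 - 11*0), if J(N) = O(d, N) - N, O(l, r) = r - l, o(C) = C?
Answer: 498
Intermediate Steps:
J(N) = -6 (J(N) = (N - 1*6) - N = (N - 6) - N = (-6 + N) - N = -6)
J(o(-3))*(-83 - 11*0) = -6*(-83 - 11*0) = -6*(-83 + 0) = -6*(-83) = 498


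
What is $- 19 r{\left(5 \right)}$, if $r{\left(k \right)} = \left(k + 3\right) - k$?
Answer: $-57$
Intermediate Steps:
$r{\left(k \right)} = 3$ ($r{\left(k \right)} = \left(3 + k\right) - k = 3$)
$- 19 r{\left(5 \right)} = \left(-19\right) 3 = -57$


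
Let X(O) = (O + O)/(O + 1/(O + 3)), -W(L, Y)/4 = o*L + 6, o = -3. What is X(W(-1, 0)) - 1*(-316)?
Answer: 378100/1189 ≈ 318.00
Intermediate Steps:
W(L, Y) = -24 + 12*L (W(L, Y) = -4*(-3*L + 6) = -4*(6 - 3*L) = -24 + 12*L)
X(O) = 2*O/(O + 1/(3 + O)) (X(O) = (2*O)/(O + 1/(3 + O)) = 2*O/(O + 1/(3 + O)))
X(W(-1, 0)) - 1*(-316) = 2*(-24 + 12*(-1))*(3 + (-24 + 12*(-1)))/(1 + (-24 + 12*(-1))² + 3*(-24 + 12*(-1))) - 1*(-316) = 2*(-24 - 12)*(3 + (-24 - 12))/(1 + (-24 - 12)² + 3*(-24 - 12)) + 316 = 2*(-36)*(3 - 36)/(1 + (-36)² + 3*(-36)) + 316 = 2*(-36)*(-33)/(1 + 1296 - 108) + 316 = 2*(-36)*(-33)/1189 + 316 = 2*(-36)*(1/1189)*(-33) + 316 = 2376/1189 + 316 = 378100/1189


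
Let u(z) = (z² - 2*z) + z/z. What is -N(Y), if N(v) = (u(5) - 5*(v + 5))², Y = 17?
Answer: -8836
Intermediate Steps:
u(z) = 1 + z² - 2*z (u(z) = (z² - 2*z) + 1 = 1 + z² - 2*z)
N(v) = (-9 - 5*v)² (N(v) = ((1 + 5² - 2*5) - 5*(v + 5))² = ((1 + 25 - 10) - 5*(5 + v))² = (16 + (-25 - 5*v))² = (-9 - 5*v)²)
-N(Y) = -(9 + 5*17)² = -(9 + 85)² = -1*94² = -1*8836 = -8836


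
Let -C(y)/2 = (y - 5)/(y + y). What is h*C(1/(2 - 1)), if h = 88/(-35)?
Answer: -352/35 ≈ -10.057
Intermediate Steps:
C(y) = -(-5 + y)/y (C(y) = -2*(y - 5)/(y + y) = -2*(-5 + y)/(2*y) = -2*(-5 + y)*1/(2*y) = -(-5 + y)/y)
h = -88/35 (h = 88*(-1/35) = -88/35 ≈ -2.5143)
h*C(1/(2 - 1)) = -88*(5 - 1/(2 - 1))/(35*(1/(2 - 1))) = -88*(5 - 1/1)/(35*(1/1)) = -88*(5 - 1*1)/(35*1) = -88*(5 - 1)/35 = -88*4/35 = -88/35*4 = -352/35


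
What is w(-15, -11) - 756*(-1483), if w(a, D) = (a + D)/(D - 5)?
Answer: 8969197/8 ≈ 1.1212e+6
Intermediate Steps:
w(a, D) = (D + a)/(-5 + D)
w(-15, -11) - 756*(-1483) = (-11 - 15)/(-5 - 11) - 756*(-1483) = -26/(-16) + 1121148 = -1/16*(-26) + 1121148 = 13/8 + 1121148 = 8969197/8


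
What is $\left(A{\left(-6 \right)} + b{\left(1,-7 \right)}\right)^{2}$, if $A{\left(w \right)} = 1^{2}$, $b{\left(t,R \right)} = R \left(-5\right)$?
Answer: $1296$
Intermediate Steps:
$b{\left(t,R \right)} = - 5 R$
$A{\left(w \right)} = 1$
$\left(A{\left(-6 \right)} + b{\left(1,-7 \right)}\right)^{2} = \left(1 - -35\right)^{2} = \left(1 + 35\right)^{2} = 36^{2} = 1296$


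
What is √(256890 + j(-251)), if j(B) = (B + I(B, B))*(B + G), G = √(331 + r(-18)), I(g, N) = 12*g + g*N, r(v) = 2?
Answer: √(-14737348 + 179214*√37) ≈ 3694.2*I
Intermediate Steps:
I(g, N) = 12*g + N*g
G = 3*√37 (G = √(331 + 2) = √333 = 3*√37 ≈ 18.248)
j(B) = (B + 3*√37)*(B + B*(12 + B)) (j(B) = (B + B*(12 + B))*(B + 3*√37) = (B + 3*√37)*(B + B*(12 + B)))
√(256890 + j(-251)) = √(256890 - 251*((-251)² + 13*(-251) + 39*√37 + 3*(-251)*√37)) = √(256890 - 251*(63001 - 3263 + 39*√37 - 753*√37)) = √(256890 - 251*(59738 - 714*√37)) = √(256890 + (-14994238 + 179214*√37)) = √(-14737348 + 179214*√37)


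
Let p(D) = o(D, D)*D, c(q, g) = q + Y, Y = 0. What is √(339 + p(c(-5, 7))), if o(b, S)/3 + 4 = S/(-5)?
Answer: 8*√6 ≈ 19.596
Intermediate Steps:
o(b, S) = -12 - 3*S/5 (o(b, S) = -12 + 3*(S/(-5)) = -12 + 3*(S*(-⅕)) = -12 + 3*(-S/5) = -12 - 3*S/5)
c(q, g) = q (c(q, g) = q + 0 = q)
p(D) = D*(-12 - 3*D/5) (p(D) = (-12 - 3*D/5)*D = D*(-12 - 3*D/5))
√(339 + p(c(-5, 7))) = √(339 - ⅗*(-5)*(20 - 5)) = √(339 - ⅗*(-5)*15) = √(339 + 45) = √384 = 8*√6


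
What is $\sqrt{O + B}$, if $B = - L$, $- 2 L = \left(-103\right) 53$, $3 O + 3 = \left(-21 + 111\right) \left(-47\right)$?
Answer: $\frac{91 i \sqrt{2}}{2} \approx 64.347 i$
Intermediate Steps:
$O = -1411$ ($O = -1 + \frac{\left(-21 + 111\right) \left(-47\right)}{3} = -1 + \frac{90 \left(-47\right)}{3} = -1 + \frac{1}{3} \left(-4230\right) = -1 - 1410 = -1411$)
$L = \frac{5459}{2}$ ($L = - \frac{\left(-103\right) 53}{2} = \left(- \frac{1}{2}\right) \left(-5459\right) = \frac{5459}{2} \approx 2729.5$)
$B = - \frac{5459}{2}$ ($B = \left(-1\right) \frac{5459}{2} = - \frac{5459}{2} \approx -2729.5$)
$\sqrt{O + B} = \sqrt{-1411 - \frac{5459}{2}} = \sqrt{- \frac{8281}{2}} = \frac{91 i \sqrt{2}}{2}$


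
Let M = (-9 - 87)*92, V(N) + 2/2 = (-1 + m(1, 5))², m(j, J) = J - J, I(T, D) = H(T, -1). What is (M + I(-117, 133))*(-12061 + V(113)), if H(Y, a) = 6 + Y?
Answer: 107861523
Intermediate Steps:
I(T, D) = 6 + T
m(j, J) = 0
V(N) = 0 (V(N) = -1 + (-1 + 0)² = -1 + (-1)² = -1 + 1 = 0)
M = -8832 (M = -96*92 = -8832)
(M + I(-117, 133))*(-12061 + V(113)) = (-8832 + (6 - 117))*(-12061 + 0) = (-8832 - 111)*(-12061) = -8943*(-12061) = 107861523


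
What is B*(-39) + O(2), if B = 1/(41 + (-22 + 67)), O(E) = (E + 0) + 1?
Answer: 219/86 ≈ 2.5465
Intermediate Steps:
O(E) = 1 + E (O(E) = E + 1 = 1 + E)
B = 1/86 (B = 1/(41 + 45) = 1/86 ≈ 0.011628)
B*(-39) + O(2) = (1/86)*(-39) + (1 + 2) = -39/86 + 3 = 219/86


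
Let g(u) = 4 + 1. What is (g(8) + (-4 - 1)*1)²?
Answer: 0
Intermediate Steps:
g(u) = 5
(g(8) + (-4 - 1)*1)² = (5 + (-4 - 1)*1)² = (5 - 5*1)² = (5 - 5)² = 0² = 0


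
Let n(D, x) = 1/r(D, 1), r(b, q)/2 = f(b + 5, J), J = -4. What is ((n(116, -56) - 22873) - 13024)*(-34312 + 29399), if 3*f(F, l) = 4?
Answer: 1410880949/8 ≈ 1.7636e+8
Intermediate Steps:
f(F, l) = 4/3 (f(F, l) = (1/3)*4 = 4/3)
r(b, q) = 8/3 (r(b, q) = 2*(4/3) = 8/3)
n(D, x) = 3/8 (n(D, x) = 1/(8/3) = 3/8)
((n(116, -56) - 22873) - 13024)*(-34312 + 29399) = ((3/8 - 22873) - 13024)*(-34312 + 29399) = (-182981/8 - 13024)*(-4913) = -287173/8*(-4913) = 1410880949/8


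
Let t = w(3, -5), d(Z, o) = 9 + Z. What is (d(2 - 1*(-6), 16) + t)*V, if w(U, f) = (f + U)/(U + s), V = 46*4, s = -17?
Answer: 22080/7 ≈ 3154.3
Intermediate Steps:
V = 184
w(U, f) = (U + f)/(-17 + U) (w(U, f) = (f + U)/(U - 17) = (U + f)/(-17 + U))
t = ⅐ (t = (3 - 5)/(-17 + 3) = -2/(-14) = -1/14*(-2) = ⅐ ≈ 0.14286)
(d(2 - 1*(-6), 16) + t)*V = ((9 + (2 - 1*(-6))) + ⅐)*184 = ((9 + (2 + 6)) + ⅐)*184 = ((9 + 8) + ⅐)*184 = (17 + ⅐)*184 = (120/7)*184 = 22080/7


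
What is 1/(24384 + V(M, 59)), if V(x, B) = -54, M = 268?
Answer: 1/24330 ≈ 4.1102e-5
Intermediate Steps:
1/(24384 + V(M, 59)) = 1/(24384 - 54) = 1/24330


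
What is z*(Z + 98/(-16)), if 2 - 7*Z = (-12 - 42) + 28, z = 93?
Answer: -1581/8 ≈ -197.63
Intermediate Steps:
Z = 4 (Z = 2/7 - ((-12 - 42) + 28)/7 = 2/7 - (-54 + 28)/7 = 2/7 - ⅐*(-26) = 2/7 + 26/7 = 4)
z*(Z + 98/(-16)) = 93*(4 + 98/(-16)) = 93*(4 + 98*(-1/16)) = 93*(4 - 49/8) = 93*(-17/8) = -1581/8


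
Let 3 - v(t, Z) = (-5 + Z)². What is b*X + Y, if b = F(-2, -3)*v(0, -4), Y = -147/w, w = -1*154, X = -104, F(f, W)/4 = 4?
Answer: 2855445/22 ≈ 1.2979e+5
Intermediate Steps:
F(f, W) = 16 (F(f, W) = 4*4 = 16)
w = -154
v(t, Z) = 3 - (-5 + Z)²
Y = 21/22 (Y = -147/(-154) = -147*(-1/154) = 21/22 ≈ 0.95455)
b = -1248 (b = 16*(3 - (-5 - 4)²) = 16*(3 - 1*(-9)²) = 16*(3 - 1*81) = 16*(3 - 81) = 16*(-78) = -1248)
b*X + Y = -1248*(-104) + 21/22 = 129792 + 21/22 = 2855445/22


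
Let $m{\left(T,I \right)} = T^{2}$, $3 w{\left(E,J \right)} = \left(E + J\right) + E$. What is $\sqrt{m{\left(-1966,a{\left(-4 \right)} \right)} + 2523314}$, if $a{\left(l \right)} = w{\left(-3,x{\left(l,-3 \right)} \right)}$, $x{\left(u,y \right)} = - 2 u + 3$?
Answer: $9 \sqrt{78870} \approx 2527.5$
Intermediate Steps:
$x{\left(u,y \right)} = 3 - 2 u$
$w{\left(E,J \right)} = \frac{J}{3} + \frac{2 E}{3}$ ($w{\left(E,J \right)} = \frac{\left(E + J\right) + E}{3} = \frac{J + 2 E}{3} = \frac{J}{3} + \frac{2 E}{3}$)
$a{\left(l \right)} = -1 - \frac{2 l}{3}$ ($a{\left(l \right)} = \frac{3 - 2 l}{3} + \frac{2}{3} \left(-3\right) = \left(1 - \frac{2 l}{3}\right) - 2 = -1 - \frac{2 l}{3}$)
$\sqrt{m{\left(-1966,a{\left(-4 \right)} \right)} + 2523314} = \sqrt{\left(-1966\right)^{2} + 2523314} = \sqrt{3865156 + 2523314} = \sqrt{6388470} = 9 \sqrt{78870}$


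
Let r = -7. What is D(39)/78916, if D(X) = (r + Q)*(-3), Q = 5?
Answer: 3/39458 ≈ 7.6030e-5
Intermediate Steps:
D(X) = 6 (D(X) = (-7 + 5)*(-3) = -2*(-3) = 6)
D(39)/78916 = 6/78916 = 6*(1/78916) = 3/39458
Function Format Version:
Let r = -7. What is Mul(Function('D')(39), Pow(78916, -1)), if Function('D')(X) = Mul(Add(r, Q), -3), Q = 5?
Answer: Rational(3, 39458) ≈ 7.6030e-5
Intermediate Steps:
Function('D')(X) = 6 (Function('D')(X) = Mul(Add(-7, 5), -3) = Mul(-2, -3) = 6)
Mul(Function('D')(39), Pow(78916, -1)) = Mul(6, Pow(78916, -1)) = Mul(6, Rational(1, 78916)) = Rational(3, 39458)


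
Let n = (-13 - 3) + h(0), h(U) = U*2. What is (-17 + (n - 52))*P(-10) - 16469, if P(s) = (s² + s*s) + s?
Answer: -32619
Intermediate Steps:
h(U) = 2*U
P(s) = s + 2*s² (P(s) = (s² + s²) + s = 2*s² + s = s + 2*s²)
n = -16 (n = (-13 - 3) + 2*0 = -16 + 0 = -16)
(-17 + (n - 52))*P(-10) - 16469 = (-17 + (-16 - 52))*(-10*(1 + 2*(-10))) - 16469 = (-17 - 68)*(-10*(1 - 20)) - 16469 = -(-850)*(-19) - 16469 = -85*190 - 16469 = -16150 - 16469 = -32619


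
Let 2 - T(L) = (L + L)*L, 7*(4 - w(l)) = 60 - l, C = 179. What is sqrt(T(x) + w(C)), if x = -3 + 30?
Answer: I*sqrt(1435) ≈ 37.881*I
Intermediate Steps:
w(l) = -32/7 + l/7 (w(l) = 4 - (60 - l)/7 = 4 + (-60/7 + l/7) = -32/7 + l/7)
x = 27
T(L) = 2 - 2*L**2 (T(L) = 2 - (L + L)*L = 2 - 2*L*L = 2 - 2*L**2)
sqrt(T(x) + w(C)) = sqrt((2 - 2*27**2) + (-32/7 + (1/7)*179)) = sqrt((2 - 2*729) + (-32/7 + 179/7)) = sqrt((2 - 1458) + 21) = sqrt(-1456 + 21) = sqrt(-1435) = I*sqrt(1435)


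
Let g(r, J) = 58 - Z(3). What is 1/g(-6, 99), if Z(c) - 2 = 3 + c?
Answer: 1/50 ≈ 0.020000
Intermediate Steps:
Z(c) = 5 + c (Z(c) = 2 + (3 + c) = 5 + c)
g(r, J) = 50 (g(r, J) = 58 - (5 + 3) = 58 - 1*8 = 58 - 8 = 50)
1/g(-6, 99) = 1/50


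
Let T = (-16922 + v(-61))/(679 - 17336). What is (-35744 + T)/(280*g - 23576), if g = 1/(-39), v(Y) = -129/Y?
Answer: 202341048975/133504389184 ≈ 1.5156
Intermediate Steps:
g = -1/39 ≈ -0.025641
T = 1032113/1016077 (T = (-16922 - 129/(-61))/(679 - 17336) = (-16922 - 129*(-1/61))/(-16657) = (-16922 + 129/61)*(-1/16657) = -1032113/61*(-1/16657) = 1032113/1016077 ≈ 1.0158)
(-35744 + T)/(280*g - 23576) = (-35744 + 1032113/1016077)/(280*(-1/39) - 23576) = -36317624175/(1016077*(-280/39 - 23576)) = -36317624175/(1016077*(-919744/39)) = -36317624175/1016077*(-39/919744) = 202341048975/133504389184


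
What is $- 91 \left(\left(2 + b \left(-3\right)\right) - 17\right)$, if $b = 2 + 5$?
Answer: $3276$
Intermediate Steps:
$b = 7$
$- 91 \left(\left(2 + b \left(-3\right)\right) - 17\right) = - 91 \left(\left(2 + 7 \left(-3\right)\right) - 17\right) = - 91 \left(\left(2 - 21\right) - 17\right) = - 91 \left(-19 - 17\right) = \left(-91\right) \left(-36\right) = 3276$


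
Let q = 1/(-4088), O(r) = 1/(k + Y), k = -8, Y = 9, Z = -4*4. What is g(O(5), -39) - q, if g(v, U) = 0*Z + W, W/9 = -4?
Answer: -147167/4088 ≈ -36.000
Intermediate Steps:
W = -36 (W = 9*(-4) = -36)
Z = -16
O(r) = 1 (O(r) = 1/(-8 + 9) = 1/1 = 1)
q = -1/4088 ≈ -0.00024462
g(v, U) = -36 (g(v, U) = 0*(-16) - 36 = 0 - 36 = -36)
g(O(5), -39) - q = -36 - 1*(-1/4088) = -36 + 1/4088 = -147167/4088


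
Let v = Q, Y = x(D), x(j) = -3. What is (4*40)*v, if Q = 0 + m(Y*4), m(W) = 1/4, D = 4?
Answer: 40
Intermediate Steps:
Y = -3
m(W) = 1/4
Q = 1/4 (Q = 0 + 1/4 = 1/4 ≈ 0.25000)
v = 1/4 ≈ 0.25000
(4*40)*v = (4*40)*(1/4) = 160*(1/4) = 40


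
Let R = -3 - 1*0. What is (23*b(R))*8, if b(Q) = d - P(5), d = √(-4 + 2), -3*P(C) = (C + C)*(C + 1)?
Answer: 3680 + 184*I*√2 ≈ 3680.0 + 260.22*I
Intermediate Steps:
P(C) = -2*C*(1 + C)/3 (P(C) = -(C + C)*(C + 1)/3 = -2*C*(1 + C)/3)
R = -3 (R = -3 + 0 = -3)
d = I*√2 (d = √(-2) = I*√2 ≈ 1.4142*I)
b(Q) = 20 + I*√2 (b(Q) = I*√2 - (-2)*5*(1 + 5)/3 = I*√2 - (-2)*5*6/3 = I*√2 - 1*(-20) = I*√2 + 20 = 20 + I*√2)
(23*b(R))*8 = (23*(20 + I*√2))*8 = (460 + 23*I*√2)*8 = 3680 + 184*I*√2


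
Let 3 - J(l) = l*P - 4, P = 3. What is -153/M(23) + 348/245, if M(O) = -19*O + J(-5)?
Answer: 36381/20335 ≈ 1.7891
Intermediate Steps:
J(l) = 7 - 3*l (J(l) = 3 - (l*3 - 4) = 3 - (3*l - 4) = 3 - (-4 + 3*l) = 3 + (4 - 3*l) = 7 - 3*l)
M(O) = 22 - 19*O (M(O) = -19*O + (7 - 3*(-5)) = -19*O + (7 + 15) = -19*O + 22 = 22 - 19*O)
-153/M(23) + 348/245 = -153/(22 - 19*23) + 348/245 = -153/(22 - 437) + 348*(1/245) = -153/(-415) + 348/245 = -153*(-1/415) + 348/245 = 153/415 + 348/245 = 36381/20335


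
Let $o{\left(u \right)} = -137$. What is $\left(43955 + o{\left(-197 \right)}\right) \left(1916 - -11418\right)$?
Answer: $584269212$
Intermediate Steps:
$\left(43955 + o{\left(-197 \right)}\right) \left(1916 - -11418\right) = \left(43955 - 137\right) \left(1916 - -11418\right) = 43818 \left(1916 + 11418\right) = 43818 \cdot 13334 = 584269212$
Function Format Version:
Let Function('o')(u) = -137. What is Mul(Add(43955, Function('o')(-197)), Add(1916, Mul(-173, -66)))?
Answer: 584269212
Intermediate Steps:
Mul(Add(43955, Function('o')(-197)), Add(1916, Mul(-173, -66))) = Mul(Add(43955, -137), Add(1916, Mul(-173, -66))) = Mul(43818, Add(1916, 11418)) = Mul(43818, 13334) = 584269212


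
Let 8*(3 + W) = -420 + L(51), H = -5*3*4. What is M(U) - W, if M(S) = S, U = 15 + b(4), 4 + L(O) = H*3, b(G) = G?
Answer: 195/2 ≈ 97.500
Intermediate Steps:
H = -60 (H = -15*4 = -60)
L(O) = -184 (L(O) = -4 - 60*3 = -4 - 180 = -184)
W = -157/2 (W = -3 + (-420 - 184)/8 = -3 + (1/8)*(-604) = -3 - 151/2 = -157/2 ≈ -78.500)
U = 19 (U = 15 + 4 = 19)
M(U) - W = 19 - 1*(-157/2) = 19 + 157/2 = 195/2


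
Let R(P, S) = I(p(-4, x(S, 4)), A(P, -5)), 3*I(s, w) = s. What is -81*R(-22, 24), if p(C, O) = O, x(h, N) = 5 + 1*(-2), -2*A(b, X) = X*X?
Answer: -81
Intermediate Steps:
A(b, X) = -X**2/2 (A(b, X) = -X*X/2 = -X**2/2)
x(h, N) = 3 (x(h, N) = 5 - 2 = 3)
I(s, w) = s/3
R(P, S) = 1 (R(P, S) = (1/3)*3 = 1)
-81*R(-22, 24) = -81*1 = -81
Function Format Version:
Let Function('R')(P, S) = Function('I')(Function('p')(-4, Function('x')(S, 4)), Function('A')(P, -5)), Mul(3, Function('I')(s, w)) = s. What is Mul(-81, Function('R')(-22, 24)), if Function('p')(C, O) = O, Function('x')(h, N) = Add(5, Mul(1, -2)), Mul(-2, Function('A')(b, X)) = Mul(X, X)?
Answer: -81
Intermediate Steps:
Function('A')(b, X) = Mul(Rational(-1, 2), Pow(X, 2)) (Function('A')(b, X) = Mul(Rational(-1, 2), Mul(X, X)) = Mul(Rational(-1, 2), Pow(X, 2)))
Function('x')(h, N) = 3 (Function('x')(h, N) = Add(5, -2) = 3)
Function('I')(s, w) = Mul(Rational(1, 3), s)
Function('R')(P, S) = 1 (Function('R')(P, S) = Mul(Rational(1, 3), 3) = 1)
Mul(-81, Function('R')(-22, 24)) = Mul(-81, 1) = -81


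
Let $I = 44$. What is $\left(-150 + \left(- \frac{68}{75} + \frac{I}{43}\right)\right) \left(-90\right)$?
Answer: $\frac{2900244}{215} \approx 13490.0$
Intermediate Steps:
$\left(-150 + \left(- \frac{68}{75} + \frac{I}{43}\right)\right) \left(-90\right) = \left(-150 + \left(- \frac{68}{75} + \frac{44}{43}\right)\right) \left(-90\right) = \left(-150 + \frac{376}{3225}\right) \left(-90\right) = \left(- \frac{483374}{3225}\right) \left(-90\right) = \frac{2900244}{215}$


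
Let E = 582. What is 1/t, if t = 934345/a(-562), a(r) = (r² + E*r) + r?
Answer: -11802/934345 ≈ -0.012631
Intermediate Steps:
a(r) = r² + 583*r (a(r) = (r² + 582*r) + r = r² + 583*r)
t = -934345/11802 (t = 934345/((-562*(583 - 562))) = 934345/((-562*21)) = 934345/(-11802) = 934345*(-1/11802) = -934345/11802 ≈ -79.168)
1/t = 1/(-934345/11802) = -11802/934345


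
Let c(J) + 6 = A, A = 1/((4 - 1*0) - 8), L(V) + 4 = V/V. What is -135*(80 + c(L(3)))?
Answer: -39825/4 ≈ -9956.3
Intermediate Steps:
L(V) = -3 (L(V) = -4 + V/V = -4 + 1 = -3)
A = -1/4 (A = 1/((4 + 0) - 8) = 1/(4 - 8) = 1/(-4) = -1/4 ≈ -0.25000)
c(J) = -25/4 (c(J) = -6 - 1/4 = -25/4)
-135*(80 + c(L(3))) = -135*(80 - 25/4) = -135*295/4 = -39825/4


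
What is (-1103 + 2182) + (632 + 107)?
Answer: 1818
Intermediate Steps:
(-1103 + 2182) + (632 + 107) = 1079 + 739 = 1818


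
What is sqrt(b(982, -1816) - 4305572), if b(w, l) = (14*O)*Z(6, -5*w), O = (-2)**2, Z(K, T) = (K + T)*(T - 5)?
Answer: 2*sqrt(336367847) ≈ 36681.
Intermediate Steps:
Z(K, T) = (-5 + T)*(K + T) (Z(K, T) = (K + T)*(-5 + T) = (-5 + T)*(K + T))
O = 4
b(w, l) = -1680 - 280*w + 1400*w**2 (b(w, l) = (14*4)*((-5*w)**2 - 5*6 - (-25)*w + 6*(-5*w)) = 56*(25*w**2 - 30 + 25*w - 30*w) = 56*(-30 - 5*w + 25*w**2) = -1680 - 280*w + 1400*w**2)
sqrt(b(982, -1816) - 4305572) = sqrt((-1680 - 280*982 + 1400*982**2) - 4305572) = sqrt((-1680 - 274960 + 1400*964324) - 4305572) = sqrt((-1680 - 274960 + 1350053600) - 4305572) = sqrt(1349776960 - 4305572) = sqrt(1345471388) = 2*sqrt(336367847)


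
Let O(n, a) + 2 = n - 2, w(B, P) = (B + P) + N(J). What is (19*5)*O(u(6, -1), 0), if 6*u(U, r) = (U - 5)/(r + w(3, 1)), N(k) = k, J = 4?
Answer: -15865/42 ≈ -377.74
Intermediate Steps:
w(B, P) = 4 + B + P (w(B, P) = (B + P) + 4 = 4 + B + P)
u(U, r) = (-5 + U)/(6*(8 + r)) (u(U, r) = ((U - 5)/(r + (4 + 3 + 1)))/6 = ((-5 + U)/(r + 8))/6 = ((-5 + U)/(8 + r))/6 = (-5 + U)/(6*(8 + r)))
O(n, a) = -4 + n (O(n, a) = -2 + (n - 2) = -2 + (-2 + n) = -4 + n)
(19*5)*O(u(6, -1), 0) = (19*5)*(-4 + (-5 + 6)/(6*(8 - 1))) = 95*(-4 + (1/6)*1/7) = 95*(-4 + (1/6)*(1/7)*1) = 95*(-4 + 1/42) = 95*(-167/42) = -15865/42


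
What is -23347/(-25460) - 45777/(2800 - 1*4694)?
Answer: 604850819/24110620 ≈ 25.086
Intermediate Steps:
-23347/(-25460) - 45777/(2800 - 1*4694) = -23347*(-1/25460) - 45777/(2800 - 4694) = 23347/25460 - 45777/(-1894) = 23347/25460 - 45777*(-1/1894) = 23347/25460 + 45777/1894 = 604850819/24110620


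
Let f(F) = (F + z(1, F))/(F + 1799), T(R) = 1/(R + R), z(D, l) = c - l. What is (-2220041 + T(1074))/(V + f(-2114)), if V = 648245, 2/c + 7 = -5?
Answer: -1502124141105/438615532258 ≈ -3.4247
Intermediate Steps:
c = -⅙ (c = 2/(-7 - 5) = 2/(-12) = 2*(-1/12) = -⅙ ≈ -0.16667)
z(D, l) = -⅙ - l
T(R) = 1/(2*R)
f(F) = -1/(6*(1799 + F)) (f(F) = (F + (-⅙ - F))/(F + 1799) = -1/(6*(1799 + F)))
(-2220041 + T(1074))/(V + f(-2114)) = (-2220041 + (½)/1074)/(648245 - 1/(10794 + 6*(-2114))) = (-2220041 + (½)*(1/1074))/(648245 - 1/(10794 - 12684)) = (-2220041 + 1/2148)/(648245 - 1/(-1890)) = -4768648067/(2148*(648245 - 1*(-1/1890))) = -4768648067/(2148*(648245 + 1/1890)) = -4768648067/(2148*1225183051/1890) = -4768648067/2148*1890/1225183051 = -1502124141105/438615532258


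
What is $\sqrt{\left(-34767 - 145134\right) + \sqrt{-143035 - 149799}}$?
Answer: $\sqrt{-179901 + i \sqrt{292834}} \approx 0.6379 + 424.15 i$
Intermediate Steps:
$\sqrt{\left(-34767 - 145134\right) + \sqrt{-143035 - 149799}} = \sqrt{\left(-34767 - 145134\right) + \sqrt{-292834}} = \sqrt{-179901 + i \sqrt{292834}}$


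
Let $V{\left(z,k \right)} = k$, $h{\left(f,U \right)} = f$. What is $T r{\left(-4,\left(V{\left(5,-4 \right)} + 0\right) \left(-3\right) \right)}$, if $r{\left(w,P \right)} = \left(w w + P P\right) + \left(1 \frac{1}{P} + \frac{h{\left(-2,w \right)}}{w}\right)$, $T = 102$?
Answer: $\frac{32759}{2} \approx 16380.0$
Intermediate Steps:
$r{\left(w,P \right)} = \frac{1}{P} + P^{2} + w^{2} - \frac{2}{w}$ ($r{\left(w,P \right)} = \left(w w + P P\right) - \left(- \frac{1}{P} + \frac{2}{w}\right) = \left(w^{2} + P^{2}\right) - \left(- \frac{1}{P} + \frac{2}{w}\right) = \left(P^{2} + w^{2}\right) - \left(- \frac{1}{P} + \frac{2}{w}\right) = \frac{1}{P} + P^{2} + w^{2} - \frac{2}{w}$)
$T r{\left(-4,\left(V{\left(5,-4 \right)} + 0\right) \left(-3\right) \right)} = 102 \left(\frac{1}{\left(-4 + 0\right) \left(-3\right)} + \left(\left(-4 + 0\right) \left(-3\right)\right)^{2} + \left(-4\right)^{2} - \frac{2}{-4}\right) = 102 \left(\frac{1}{\left(-4\right) \left(-3\right)} + \left(\left(-4\right) \left(-3\right)\right)^{2} + 16 - - \frac{1}{2}\right) = 102 \left(\frac{1}{12} + 12^{2} + 16 + \frac{1}{2}\right) = 102 \left(\frac{1}{12} + 144 + 16 + \frac{1}{2}\right) = 102 \cdot \frac{1927}{12} = \frac{32759}{2}$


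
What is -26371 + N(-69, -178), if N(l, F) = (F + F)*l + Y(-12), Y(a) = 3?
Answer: -1804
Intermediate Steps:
N(l, F) = 3 + 2*F*l (N(l, F) = (F + F)*l + 3 = (2*F)*l + 3 = 2*F*l + 3 = 3 + 2*F*l)
-26371 + N(-69, -178) = -26371 + (3 + 2*(-178)*(-69)) = -26371 + (3 + 24564) = -26371 + 24567 = -1804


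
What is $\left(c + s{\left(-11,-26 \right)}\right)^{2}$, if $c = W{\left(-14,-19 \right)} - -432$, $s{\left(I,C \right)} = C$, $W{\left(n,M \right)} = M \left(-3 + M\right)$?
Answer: $678976$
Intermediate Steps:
$c = 850$ ($c = - 19 \left(-3 - 19\right) - -432 = \left(-19\right) \left(-22\right) + 432 = 418 + 432 = 850$)
$\left(c + s{\left(-11,-26 \right)}\right)^{2} = \left(850 - 26\right)^{2} = 824^{2} = 678976$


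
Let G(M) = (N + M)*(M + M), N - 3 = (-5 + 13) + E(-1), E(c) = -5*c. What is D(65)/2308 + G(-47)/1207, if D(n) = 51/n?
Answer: 437219837/181074140 ≈ 2.4146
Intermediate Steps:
N = 16 (N = 3 + ((-5 + 13) - 5*(-1)) = 3 + (8 + 5) = 3 + 13 = 16)
G(M) = 2*M*(16 + M) (G(M) = (16 + M)*(M + M) = (16 + M)*(2*M) = 2*M*(16 + M))
D(65)/2308 + G(-47)/1207 = (51/65)/2308 + (2*(-47)*(16 - 47))/1207 = (51*(1/65))*(1/2308) + (2*(-47)*(-31))*(1/1207) = (51/65)*(1/2308) + 2914*(1/1207) = 51/150020 + 2914/1207 = 437219837/181074140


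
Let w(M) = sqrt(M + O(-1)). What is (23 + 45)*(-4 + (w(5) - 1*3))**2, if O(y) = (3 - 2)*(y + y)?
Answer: 3536 - 952*sqrt(3) ≈ 1887.1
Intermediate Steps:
O(y) = 2*y (O(y) = 1*(2*y) = 2*y)
w(M) = sqrt(-2 + M) (w(M) = sqrt(M + 2*(-1)) = sqrt(M - 2) = sqrt(-2 + M))
(23 + 45)*(-4 + (w(5) - 1*3))**2 = (23 + 45)*(-4 + (sqrt(-2 + 5) - 1*3))**2 = 68*(-4 + (sqrt(3) - 3))**2 = 68*(-4 + (-3 + sqrt(3)))**2 = 68*(-7 + sqrt(3))**2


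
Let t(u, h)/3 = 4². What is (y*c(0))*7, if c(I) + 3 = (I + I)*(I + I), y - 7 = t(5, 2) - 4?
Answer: -1071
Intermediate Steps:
t(u, h) = 48 (t(u, h) = 3*4² = 3*16 = 48)
y = 51 (y = 7 + (48 - 4) = 7 + 44 = 51)
c(I) = -3 + 4*I² (c(I) = -3 + (I + I)*(I + I) = -3 + (2*I)*(2*I) = -3 + 4*I²)
(y*c(0))*7 = (51*(-3 + 4*0²))*7 = (51*(-3 + 4*0))*7 = (51*(-3 + 0))*7 = (51*(-3))*7 = -153*7 = -1071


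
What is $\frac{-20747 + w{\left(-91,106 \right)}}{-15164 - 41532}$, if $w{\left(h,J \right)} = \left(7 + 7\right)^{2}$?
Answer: $\frac{20551}{56696} \approx 0.36248$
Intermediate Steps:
$w{\left(h,J \right)} = 196$ ($w{\left(h,J \right)} = 14^{2} = 196$)
$\frac{-20747 + w{\left(-91,106 \right)}}{-15164 - 41532} = \frac{-20747 + 196}{-15164 - 41532} = - \frac{20551}{-56696} = \left(-20551\right) \left(- \frac{1}{56696}\right) = \frac{20551}{56696}$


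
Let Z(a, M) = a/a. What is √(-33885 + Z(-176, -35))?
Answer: 2*I*√8471 ≈ 184.08*I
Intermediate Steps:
Z(a, M) = 1
√(-33885 + Z(-176, -35)) = √(-33885 + 1) = √(-33884) = 2*I*√8471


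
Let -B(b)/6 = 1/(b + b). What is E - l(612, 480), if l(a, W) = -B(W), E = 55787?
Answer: 8925919/160 ≈ 55787.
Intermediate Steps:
B(b) = -3/b (B(b) = -6/(b + b) = -6*1/(2*b) = -3/b)
l(a, W) = 3/W (l(a, W) = -(-3)/W = 3/W)
E - l(612, 480) = 55787 - 3/480 = 55787 - 1*1/160 = 55787 - 1/160 = 8925919/160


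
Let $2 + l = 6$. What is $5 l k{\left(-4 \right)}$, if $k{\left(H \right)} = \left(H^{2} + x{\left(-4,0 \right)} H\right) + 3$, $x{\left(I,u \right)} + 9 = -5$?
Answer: $1500$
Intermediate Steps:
$x{\left(I,u \right)} = -14$ ($x{\left(I,u \right)} = -9 - 5 = -14$)
$k{\left(H \right)} = 3 + H^{2} - 14 H$ ($k{\left(H \right)} = \left(H^{2} - 14 H\right) + 3 = 3 + H^{2} - 14 H$)
$l = 4$ ($l = -2 + 6 = 4$)
$5 l k{\left(-4 \right)} = 5 \cdot 4 \left(3 + \left(-4\right)^{2} - -56\right) = 20 \left(3 + 16 + 56\right) = 20 \cdot 75 = 1500$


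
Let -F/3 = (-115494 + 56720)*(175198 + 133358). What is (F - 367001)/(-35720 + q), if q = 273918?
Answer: 54404844031/238198 ≈ 2.2840e+5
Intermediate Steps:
F = 54405211032 (F = -3*(-115494 + 56720)*(175198 + 133358) = -(-176322)*308556 = -3*(-18135070344) = 54405211032)
(F - 367001)/(-35720 + q) = (54405211032 - 367001)/(-35720 + 273918) = 54404844031/238198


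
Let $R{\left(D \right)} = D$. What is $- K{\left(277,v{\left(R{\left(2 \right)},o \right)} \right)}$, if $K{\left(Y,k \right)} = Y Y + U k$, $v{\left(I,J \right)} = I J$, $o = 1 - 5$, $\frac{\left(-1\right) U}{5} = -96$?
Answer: $-72889$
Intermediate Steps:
$U = 480$ ($U = \left(-5\right) \left(-96\right) = 480$)
$o = -4$ ($o = 1 - 5 = -4$)
$K{\left(Y,k \right)} = Y^{2} + 480 k$ ($K{\left(Y,k \right)} = Y Y + 480 k = Y^{2} + 480 k$)
$- K{\left(277,v{\left(R{\left(2 \right)},o \right)} \right)} = - (277^{2} + 480 \cdot 2 \left(-4\right)) = - (76729 + 480 \left(-8\right)) = - (76729 - 3840) = \left(-1\right) 72889 = -72889$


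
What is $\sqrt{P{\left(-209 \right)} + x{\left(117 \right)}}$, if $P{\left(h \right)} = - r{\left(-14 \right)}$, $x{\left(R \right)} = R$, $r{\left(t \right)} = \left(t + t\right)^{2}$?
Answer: $i \sqrt{667} \approx 25.826 i$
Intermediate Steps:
$r{\left(t \right)} = 4 t^{2}$ ($r{\left(t \right)} = \left(2 t\right)^{2} = 4 t^{2}$)
$P{\left(h \right)} = -784$ ($P{\left(h \right)} = - 4 \left(-14\right)^{2} = - 4 \cdot 196 = \left(-1\right) 784 = -784$)
$\sqrt{P{\left(-209 \right)} + x{\left(117 \right)}} = \sqrt{-784 + 117} = \sqrt{-667} = i \sqrt{667}$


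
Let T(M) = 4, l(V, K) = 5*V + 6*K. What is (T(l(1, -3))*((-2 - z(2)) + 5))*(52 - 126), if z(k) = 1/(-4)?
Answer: -962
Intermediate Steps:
z(k) = -¼
(T(l(1, -3))*((-2 - z(2)) + 5))*(52 - 126) = (4*((-2 - 1*(-¼)) + 5))*(52 - 126) = (4*((-2 + ¼) + 5))*(-74) = (4*(-7/4 + 5))*(-74) = (4*(13/4))*(-74) = 13*(-74) = -962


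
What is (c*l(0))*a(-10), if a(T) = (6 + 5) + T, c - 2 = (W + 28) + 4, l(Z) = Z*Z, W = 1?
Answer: 0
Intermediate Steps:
l(Z) = Z²
c = 35 (c = 2 + ((1 + 28) + 4) = 2 + (29 + 4) = 2 + 33 = 35)
a(T) = 11 + T
(c*l(0))*a(-10) = (35*0²)*(11 - 10) = (35*0)*1 = 0*1 = 0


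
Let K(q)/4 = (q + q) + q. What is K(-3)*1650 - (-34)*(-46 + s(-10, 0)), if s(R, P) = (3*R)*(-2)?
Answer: -58924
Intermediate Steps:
s(R, P) = -6*R
K(q) = 12*q (K(q) = 4*((q + q) + q) = 4*(2*q + q) = 4*(3*q) = 12*q)
K(-3)*1650 - (-34)*(-46 + s(-10, 0)) = (12*(-3))*1650 - (-34)*(-46 - 6*(-10)) = -36*1650 - (-34)*(-46 + 60) = -59400 - (-34)*14 = -59400 - 1*(-476) = -59400 + 476 = -58924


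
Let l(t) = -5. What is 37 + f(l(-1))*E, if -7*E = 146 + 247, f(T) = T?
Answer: 2224/7 ≈ 317.71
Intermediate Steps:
E = -393/7 (E = -(146 + 247)/7 = -1/7*393 = -393/7 ≈ -56.143)
37 + f(l(-1))*E = 37 - 5*(-393/7) = 37 + 1965/7 = 2224/7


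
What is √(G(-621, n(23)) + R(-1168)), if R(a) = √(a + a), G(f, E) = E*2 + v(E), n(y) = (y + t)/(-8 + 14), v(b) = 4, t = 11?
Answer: √(138 + 36*I*√146)/3 ≈ 5.7463 + 4.2055*I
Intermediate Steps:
n(y) = 11/6 + y/6 (n(y) = (y + 11)/(-8 + 14) = (11 + y)/6 = (11 + y)*(⅙) = 11/6 + y/6)
G(f, E) = 4 + 2*E (G(f, E) = E*2 + 4 = 2*E + 4 = 4 + 2*E)
R(a) = √2*√a (R(a) = √(2*a) = √2*√a)
√(G(-621, n(23)) + R(-1168)) = √((4 + 2*(11/6 + (⅙)*23)) + √2*√(-1168)) = √((4 + 2*(11/6 + 23/6)) + √2*(4*I*√73)) = √((4 + 2*(17/3)) + 4*I*√146) = √((4 + 34/3) + 4*I*√146) = √(46/3 + 4*I*√146)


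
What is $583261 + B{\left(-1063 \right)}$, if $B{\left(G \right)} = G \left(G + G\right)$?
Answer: $2843199$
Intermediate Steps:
$B{\left(G \right)} = 2 G^{2}$ ($B{\left(G \right)} = G 2 G = 2 G^{2}$)
$583261 + B{\left(-1063 \right)} = 583261 + 2 \left(-1063\right)^{2} = 583261 + 2 \cdot 1129969 = 583261 + 2259938 = 2843199$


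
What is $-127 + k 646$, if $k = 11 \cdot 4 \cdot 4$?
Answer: $113569$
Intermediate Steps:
$k = 176$ ($k = 44 \cdot 4 = 176$)
$-127 + k 646 = -127 + 176 \cdot 646 = -127 + 113696 = 113569$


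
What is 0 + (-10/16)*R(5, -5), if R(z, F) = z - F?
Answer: -25/4 ≈ -6.2500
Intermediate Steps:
0 + (-10/16)*R(5, -5) = 0 + (-10/16)*(5 - 1*(-5)) = 0 + (-10*1/16)*(5 + 5) = 0 - 5/8*10 = 0 - 25/4 = -25/4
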